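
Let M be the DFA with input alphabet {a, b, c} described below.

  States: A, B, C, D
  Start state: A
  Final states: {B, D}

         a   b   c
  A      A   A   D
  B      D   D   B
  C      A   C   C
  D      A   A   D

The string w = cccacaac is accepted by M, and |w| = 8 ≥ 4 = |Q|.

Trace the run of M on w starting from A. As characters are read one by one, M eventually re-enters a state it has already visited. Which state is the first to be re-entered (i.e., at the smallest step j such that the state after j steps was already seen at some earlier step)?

Run of M on w = c c c a c a a c:
  step 0: A  (start)
  step 1: D  (read c: A→D)
  step 2: D  (read c: D→D)   ← first repeat (D seen earlier)
  step 3: D  (read c: D→D)
  step 4: A  (read a: D→A)
  step 5: D  (read c: A→D)
  step 6: A  (read a: D→A)
  step 7: A  (read a: A→A)
  step 8: D  (read c: A→D)

The earliest repeat is at step j = 2: M is in D, which it already visited at step i = 1.
The DFA has 4 states, so the proof of the pumping lemma guarantees a repeated state among the first 4+1 visited; the segment between the two visits is the pumpable y.

D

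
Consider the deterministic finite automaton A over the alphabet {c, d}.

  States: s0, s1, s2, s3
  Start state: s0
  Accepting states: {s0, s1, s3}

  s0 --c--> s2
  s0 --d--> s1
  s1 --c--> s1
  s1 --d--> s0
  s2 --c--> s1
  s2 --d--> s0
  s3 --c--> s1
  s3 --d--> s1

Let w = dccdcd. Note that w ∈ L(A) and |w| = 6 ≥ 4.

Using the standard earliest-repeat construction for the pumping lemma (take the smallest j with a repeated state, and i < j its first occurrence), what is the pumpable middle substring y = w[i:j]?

c

Run of A on w = d c c d c d:
  step 0: s0  (start)
  step 1: s1  (read d: s0→s1)
  step 2: s1  (read c: s1→s1)   ← first repeat (s1 seen earlier)
  step 3: s1  (read c: s1→s1)
  step 4: s0  (read d: s1→s0)
  step 5: s2  (read c: s0→s2)
  step 6: s0  (read d: s2→s0)

So i = 1, j = 2, giving x = w[0:1] = d, y = w[1:2] = c, z = w[2:6] = cdcd.
Check: |xy| = 2 ≤ 4 and |y| = 1 ≥ 1. Reading y takes A from s1 back to s1, so every xyⁱz is accepted.
Pumping length from the standard proof: p = 4 (the number of states). The repeated state found above gives |xy| = j ≤ 4 and |y| = j − i ≥ 1.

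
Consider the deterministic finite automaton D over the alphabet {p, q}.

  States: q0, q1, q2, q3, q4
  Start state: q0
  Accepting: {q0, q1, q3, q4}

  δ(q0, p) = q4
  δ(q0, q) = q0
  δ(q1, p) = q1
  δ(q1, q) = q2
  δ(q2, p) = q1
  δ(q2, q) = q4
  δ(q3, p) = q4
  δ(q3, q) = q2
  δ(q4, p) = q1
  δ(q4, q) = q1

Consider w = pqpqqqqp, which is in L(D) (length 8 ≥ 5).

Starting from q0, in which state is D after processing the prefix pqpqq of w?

q4

State sequence: q0 -p-> q4 -q-> q1 -p-> q1 -q-> q2 -q-> q4

After reading 5 characters, D is in state q4.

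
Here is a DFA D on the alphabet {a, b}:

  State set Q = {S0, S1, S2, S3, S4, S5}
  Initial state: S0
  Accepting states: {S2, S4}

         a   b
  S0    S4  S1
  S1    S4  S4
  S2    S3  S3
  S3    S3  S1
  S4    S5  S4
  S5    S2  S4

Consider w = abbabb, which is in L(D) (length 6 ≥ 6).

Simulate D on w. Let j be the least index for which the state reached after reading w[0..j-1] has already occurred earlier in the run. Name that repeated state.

S4

State sequence: S0 -a-> S4 -b-> S4 -b-> S4 -a-> S5 -b-> S4 -b-> S4
First repeat at step 2: S4 was already visited.

The earliest repeat is at step j = 2: D is in S4, which it already visited at step i = 1.
The DFA has 6 states, so the proof of the pumping lemma guarantees a repeated state among the first 6+1 visited; the segment between the two visits is the pumpable y.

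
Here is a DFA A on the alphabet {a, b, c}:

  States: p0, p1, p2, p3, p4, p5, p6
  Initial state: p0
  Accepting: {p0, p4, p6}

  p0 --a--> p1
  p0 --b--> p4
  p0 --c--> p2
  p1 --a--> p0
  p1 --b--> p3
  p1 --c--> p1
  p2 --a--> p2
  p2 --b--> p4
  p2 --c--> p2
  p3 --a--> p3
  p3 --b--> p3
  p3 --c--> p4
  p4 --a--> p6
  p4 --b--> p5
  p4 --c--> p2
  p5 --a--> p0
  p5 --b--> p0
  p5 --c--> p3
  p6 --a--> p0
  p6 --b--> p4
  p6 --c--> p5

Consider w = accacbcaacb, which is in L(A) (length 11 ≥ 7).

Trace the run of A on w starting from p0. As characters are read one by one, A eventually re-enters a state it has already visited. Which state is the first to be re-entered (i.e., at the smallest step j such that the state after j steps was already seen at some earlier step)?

p1

State sequence: p0 -a-> p1 -c-> p1 -c-> p1 -a-> p0 -c-> p2 -b-> p4 -c-> p2 -a-> p2 -a-> p2 -c-> p2 -b-> p4
First repeat at step 2: p1 was already visited.

The earliest repeat is at step j = 2: A is in p1, which it already visited at step i = 1.
The DFA has 7 states, so the proof of the pumping lemma guarantees a repeated state among the first 7+1 visited; the segment between the two visits is the pumpable y.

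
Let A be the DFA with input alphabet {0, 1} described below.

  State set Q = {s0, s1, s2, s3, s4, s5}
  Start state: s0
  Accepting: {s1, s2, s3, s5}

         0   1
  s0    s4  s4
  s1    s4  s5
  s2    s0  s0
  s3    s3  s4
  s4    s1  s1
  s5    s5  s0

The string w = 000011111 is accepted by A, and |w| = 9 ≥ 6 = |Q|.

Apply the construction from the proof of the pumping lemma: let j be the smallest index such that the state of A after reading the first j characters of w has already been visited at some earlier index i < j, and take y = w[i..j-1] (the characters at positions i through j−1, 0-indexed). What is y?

State sequence: s0 -0-> s4 -0-> s1 -0-> s4 -0-> s1 -1-> s5 -1-> s0 -1-> s4 -1-> s1 -1-> s5
First repeat at step 3: s4 was already visited.

So i = 1, j = 3, giving x = w[0:1] = 0, y = w[1:3] = 00, z = w[3:9] = 011111.
Check: |xy| = 3 ≤ 6 and |y| = 2 ≥ 1. Reading y takes A from s4 back to s4, so every xyⁱz is accepted.

00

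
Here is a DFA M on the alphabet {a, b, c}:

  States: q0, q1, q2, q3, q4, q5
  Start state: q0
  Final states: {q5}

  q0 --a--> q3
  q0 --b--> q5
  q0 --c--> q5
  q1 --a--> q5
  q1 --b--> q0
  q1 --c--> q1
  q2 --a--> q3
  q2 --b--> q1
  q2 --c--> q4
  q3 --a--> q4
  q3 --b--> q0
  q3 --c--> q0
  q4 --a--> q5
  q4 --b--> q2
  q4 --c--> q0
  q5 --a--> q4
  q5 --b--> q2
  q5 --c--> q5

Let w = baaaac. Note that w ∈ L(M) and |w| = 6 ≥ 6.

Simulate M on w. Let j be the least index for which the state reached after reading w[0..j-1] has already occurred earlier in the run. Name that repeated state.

q5

Run of M on w = b a a a a c:
  step 0: q0  (start)
  step 1: q5  (read b: q0→q5)
  step 2: q4  (read a: q5→q4)
  step 3: q5  (read a: q4→q5)   ← first repeat (q5 seen earlier)
  step 4: q4  (read a: q5→q4)
  step 5: q5  (read a: q4→q5)
  step 6: q5  (read c: q5→q5)

The earliest repeat is at step j = 3: M is in q5, which it already visited at step i = 1.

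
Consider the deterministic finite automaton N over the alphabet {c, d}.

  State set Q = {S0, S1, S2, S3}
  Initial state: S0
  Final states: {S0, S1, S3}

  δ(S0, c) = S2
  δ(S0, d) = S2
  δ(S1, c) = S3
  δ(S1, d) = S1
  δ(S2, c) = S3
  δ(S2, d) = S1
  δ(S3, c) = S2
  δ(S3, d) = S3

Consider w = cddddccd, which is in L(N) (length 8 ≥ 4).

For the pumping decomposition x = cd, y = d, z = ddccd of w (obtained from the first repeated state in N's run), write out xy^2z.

cdddddccd

xy^2z = cd·d·d·ddccd = cdddddccd.
Reading y = d takes N from S1 back to S1, so after x·y·y the machine is still in S1, and z then leads to the accepting state S1. Hence cdddddccd ∈ L(N).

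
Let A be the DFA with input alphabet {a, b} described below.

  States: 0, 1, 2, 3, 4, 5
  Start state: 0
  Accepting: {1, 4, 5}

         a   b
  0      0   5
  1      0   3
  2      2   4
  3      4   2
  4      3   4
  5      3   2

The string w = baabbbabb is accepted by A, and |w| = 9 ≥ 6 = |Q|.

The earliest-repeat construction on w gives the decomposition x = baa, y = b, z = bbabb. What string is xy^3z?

xy^3z = baa·b·b·b·bbabb = baabbbbbabb.
Reading y = b takes A from 4 back to 4, so after x·y·y·y the machine is still in 4, and z then leads to the accepting state 4. Hence baabbbbbabb ∈ L(A).

baabbbbbabb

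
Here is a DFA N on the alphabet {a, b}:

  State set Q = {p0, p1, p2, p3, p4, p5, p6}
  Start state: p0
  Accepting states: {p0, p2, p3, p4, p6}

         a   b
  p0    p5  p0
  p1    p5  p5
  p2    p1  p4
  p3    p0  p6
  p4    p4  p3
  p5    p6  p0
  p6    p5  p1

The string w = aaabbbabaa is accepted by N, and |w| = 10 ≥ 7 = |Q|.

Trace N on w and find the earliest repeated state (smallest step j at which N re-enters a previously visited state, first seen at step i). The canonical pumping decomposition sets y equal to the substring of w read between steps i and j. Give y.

aa

State sequence: p0 -a-> p5 -a-> p6 -a-> p5 -b-> p0 -b-> p0 -b-> p0 -a-> p5 -b-> p0 -a-> p5 -a-> p6
First repeat at step 3: p5 was already visited.

So i = 1, j = 3, giving x = w[0:1] = a, y = w[1:3] = aa, z = w[3:10] = bbbabaa.
Check: |xy| = 3 ≤ 7 and |y| = 2 ≥ 1. Reading y takes N from p5 back to p5, so every xyⁱz is accepted.
Since N has 7 states, any run of length ≥ 7 visits 7+1 states, so by pigeonhole some state repeats within the first 7 steps — that repeat gives the pumpable loop.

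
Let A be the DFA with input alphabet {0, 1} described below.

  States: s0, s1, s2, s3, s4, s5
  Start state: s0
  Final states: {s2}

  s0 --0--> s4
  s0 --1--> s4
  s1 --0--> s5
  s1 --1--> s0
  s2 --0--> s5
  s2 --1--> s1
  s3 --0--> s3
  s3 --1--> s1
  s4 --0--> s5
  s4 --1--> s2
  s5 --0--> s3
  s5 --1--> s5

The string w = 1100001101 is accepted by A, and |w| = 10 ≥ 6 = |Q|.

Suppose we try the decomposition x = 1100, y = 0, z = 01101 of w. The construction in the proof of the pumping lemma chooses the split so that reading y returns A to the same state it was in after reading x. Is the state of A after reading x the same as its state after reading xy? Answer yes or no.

Run of A on the first 5 characters of w = 1 1 0 0 0:
  step 0: s0  (start)
  step 1: s4  (read 1: s0→s4)
  step 2: s2  (read 1: s4→s2)
  step 3: s5  (read 0: s2→s5)
  step 4: s3  (read 0: s5→s3)
  step 5: s3  (read 0: s3→s3)

After x (step 4): s3. After xy (step 5): s3.
They match, so y = 0 drives A around a cycle from s3 back to itself; pumping y any number of times keeps A in s3 before reading z, and xyⁱz ∈ L(A) for every i ≥ 0.

yes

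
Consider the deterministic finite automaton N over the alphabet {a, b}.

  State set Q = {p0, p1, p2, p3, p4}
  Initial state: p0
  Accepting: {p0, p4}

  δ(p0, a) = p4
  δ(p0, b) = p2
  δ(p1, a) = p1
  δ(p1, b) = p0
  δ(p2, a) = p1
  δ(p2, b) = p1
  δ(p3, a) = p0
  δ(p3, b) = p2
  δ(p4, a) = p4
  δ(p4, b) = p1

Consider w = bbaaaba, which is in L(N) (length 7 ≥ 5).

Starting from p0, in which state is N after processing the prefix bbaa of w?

p1

State sequence: p0 -b-> p2 -b-> p1 -a-> p1 -a-> p1

After reading 4 characters, N is in state p1.
(This kind of state-tracing is the core of the pumping-lemma construction: with 5 states, pigeonhole forces a repeat within the first 5 steps.)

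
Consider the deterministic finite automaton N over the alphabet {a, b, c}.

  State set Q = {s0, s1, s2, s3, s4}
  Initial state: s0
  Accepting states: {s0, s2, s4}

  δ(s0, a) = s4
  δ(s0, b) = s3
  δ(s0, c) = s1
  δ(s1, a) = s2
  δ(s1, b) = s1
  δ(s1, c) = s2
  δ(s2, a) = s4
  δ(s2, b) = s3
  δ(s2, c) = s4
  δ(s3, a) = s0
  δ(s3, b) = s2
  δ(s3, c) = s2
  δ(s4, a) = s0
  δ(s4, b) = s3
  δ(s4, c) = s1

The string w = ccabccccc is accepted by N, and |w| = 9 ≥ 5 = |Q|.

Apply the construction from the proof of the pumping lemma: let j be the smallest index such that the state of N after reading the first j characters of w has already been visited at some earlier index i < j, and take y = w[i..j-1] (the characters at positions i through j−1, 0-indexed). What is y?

Run of N on w = c c a b c c c c c:
  step 0: s0  (start)
  step 1: s1  (read c: s0→s1)
  step 2: s2  (read c: s1→s2)
  step 3: s4  (read a: s2→s4)
  step 4: s3  (read b: s4→s3)
  step 5: s2  (read c: s3→s2)   ← first repeat (s2 seen earlier)
  step 6: s4  (read c: s2→s4)
  step 7: s1  (read c: s4→s1)
  step 8: s2  (read c: s1→s2)
  step 9: s4  (read c: s2→s4)

So i = 2, j = 5, giving x = w[0:2] = cc, y = w[2:5] = abc, z = w[5:9] = cccc.
Check: |xy| = 5 ≤ 5 and |y| = 3 ≥ 1. Reading y takes N from s2 back to s2, so every xyⁱz is accepted.

abc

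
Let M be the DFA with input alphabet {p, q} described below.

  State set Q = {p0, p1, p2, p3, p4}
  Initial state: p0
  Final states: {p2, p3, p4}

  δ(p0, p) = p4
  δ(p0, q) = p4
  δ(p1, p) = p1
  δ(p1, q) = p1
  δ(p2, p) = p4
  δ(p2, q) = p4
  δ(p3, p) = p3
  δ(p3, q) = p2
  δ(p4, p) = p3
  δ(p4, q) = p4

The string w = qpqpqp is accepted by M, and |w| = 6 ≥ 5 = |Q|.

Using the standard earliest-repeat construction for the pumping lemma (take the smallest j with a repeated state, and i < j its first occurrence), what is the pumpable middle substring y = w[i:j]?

Run of M on w = q p q p q p:
  step 0: p0  (start)
  step 1: p4  (read q: p0→p4)
  step 2: p3  (read p: p4→p3)
  step 3: p2  (read q: p3→p2)
  step 4: p4  (read p: p2→p4)   ← first repeat (p4 seen earlier)
  step 5: p4  (read q: p4→p4)
  step 6: p3  (read p: p4→p3)

So i = 1, j = 4, giving x = w[0:1] = q, y = w[1:4] = pqp, z = w[4:6] = qp.
Check: |xy| = 4 ≤ 5 and |y| = 3 ≥ 1. Reading y takes M from p4 back to p4, so every xyⁱz is accepted.
Pumping length from the standard proof: p = 5 (the number of states). The repeated state found above gives |xy| = j ≤ 5 and |y| = j − i ≥ 1.

pqp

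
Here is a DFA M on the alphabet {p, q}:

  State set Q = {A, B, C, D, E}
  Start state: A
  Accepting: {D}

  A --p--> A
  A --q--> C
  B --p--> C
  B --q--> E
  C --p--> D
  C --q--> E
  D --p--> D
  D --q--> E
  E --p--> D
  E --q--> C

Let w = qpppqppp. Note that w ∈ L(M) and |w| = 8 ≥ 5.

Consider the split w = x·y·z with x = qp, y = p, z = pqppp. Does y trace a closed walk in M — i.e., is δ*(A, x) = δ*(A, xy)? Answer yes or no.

yes

State sequence: A -q-> C -p-> D -p-> D

After x (step 2): D. After xy (step 3): D.
They match, so y = p drives M around a cycle from D back to itself; pumping y any number of times keeps M in D before reading z, and xyⁱz ∈ L(M) for every i ≥ 0.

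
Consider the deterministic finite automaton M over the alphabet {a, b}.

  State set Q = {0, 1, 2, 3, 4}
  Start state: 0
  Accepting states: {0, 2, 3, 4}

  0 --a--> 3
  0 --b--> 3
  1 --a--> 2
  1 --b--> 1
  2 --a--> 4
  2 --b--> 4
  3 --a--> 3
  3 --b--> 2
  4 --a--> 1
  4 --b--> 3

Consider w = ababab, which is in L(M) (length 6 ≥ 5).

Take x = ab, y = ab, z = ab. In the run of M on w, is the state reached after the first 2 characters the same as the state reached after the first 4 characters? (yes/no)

Run of M on the first 4 characters of w = a b a b:
  step 0: 0  (start)
  step 1: 3  (read a: 0→3)
  step 2: 2  (read b: 3→2)
  step 3: 4  (read a: 2→4)
  step 4: 3  (read b: 4→3)

After x (step 2): 2. After xy (step 4): 3.
They differ (2 ≠ 3), so y is not a cycle from the state after x; this split is not the one the pumping-lemma construction produces, and pumping y need not keep the string in L(M).

no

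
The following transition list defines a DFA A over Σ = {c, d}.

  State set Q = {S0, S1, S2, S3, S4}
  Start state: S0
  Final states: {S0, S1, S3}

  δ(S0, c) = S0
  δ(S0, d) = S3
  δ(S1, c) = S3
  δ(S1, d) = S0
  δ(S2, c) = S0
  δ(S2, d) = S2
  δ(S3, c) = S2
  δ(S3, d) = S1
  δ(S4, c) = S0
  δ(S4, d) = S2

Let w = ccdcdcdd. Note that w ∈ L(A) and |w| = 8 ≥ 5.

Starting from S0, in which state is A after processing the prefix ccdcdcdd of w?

State sequence: S0 -c-> S0 -c-> S0 -d-> S3 -c-> S2 -d-> S2 -c-> S0 -d-> S3 -d-> S1

After reading 8 characters, A is in state S1.

S1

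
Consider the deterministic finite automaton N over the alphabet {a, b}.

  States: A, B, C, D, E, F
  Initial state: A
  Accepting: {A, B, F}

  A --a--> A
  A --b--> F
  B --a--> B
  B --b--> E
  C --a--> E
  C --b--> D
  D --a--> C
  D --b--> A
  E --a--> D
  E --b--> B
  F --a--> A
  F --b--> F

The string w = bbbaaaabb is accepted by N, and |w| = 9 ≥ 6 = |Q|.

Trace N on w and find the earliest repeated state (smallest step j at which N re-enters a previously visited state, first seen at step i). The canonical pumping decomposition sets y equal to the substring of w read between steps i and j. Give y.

State sequence: A -b-> F -b-> F -b-> F -a-> A -a-> A -a-> A -a-> A -b-> F -b-> F
First repeat at step 2: F was already visited.

So i = 1, j = 2, giving x = w[0:1] = b, y = w[1:2] = b, z = w[2:9] = baaaabb.
Check: |xy| = 2 ≤ 6 and |y| = 1 ≥ 1. Reading y takes N from F back to F, so every xyⁱz is accepted.

b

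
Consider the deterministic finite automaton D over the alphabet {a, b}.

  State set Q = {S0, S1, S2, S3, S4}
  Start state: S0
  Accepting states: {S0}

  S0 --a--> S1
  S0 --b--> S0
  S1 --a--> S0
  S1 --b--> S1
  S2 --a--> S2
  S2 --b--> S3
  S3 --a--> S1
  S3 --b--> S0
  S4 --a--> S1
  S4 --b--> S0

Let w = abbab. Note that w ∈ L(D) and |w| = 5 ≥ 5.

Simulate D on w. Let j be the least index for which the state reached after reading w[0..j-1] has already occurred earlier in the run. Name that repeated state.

Run of D on w = a b b a b:
  step 0: S0  (start)
  step 1: S1  (read a: S0→S1)
  step 2: S1  (read b: S1→S1)   ← first repeat (S1 seen earlier)
  step 3: S1  (read b: S1→S1)
  step 4: S0  (read a: S1→S0)
  step 5: S0  (read b: S0→S0)

The earliest repeat is at step j = 2: D is in S1, which it already visited at step i = 1.
Pumping length from the standard proof: p = 5 (the number of states). The repeated state found above gives |xy| = j ≤ 5 and |y| = j − i ≥ 1.

S1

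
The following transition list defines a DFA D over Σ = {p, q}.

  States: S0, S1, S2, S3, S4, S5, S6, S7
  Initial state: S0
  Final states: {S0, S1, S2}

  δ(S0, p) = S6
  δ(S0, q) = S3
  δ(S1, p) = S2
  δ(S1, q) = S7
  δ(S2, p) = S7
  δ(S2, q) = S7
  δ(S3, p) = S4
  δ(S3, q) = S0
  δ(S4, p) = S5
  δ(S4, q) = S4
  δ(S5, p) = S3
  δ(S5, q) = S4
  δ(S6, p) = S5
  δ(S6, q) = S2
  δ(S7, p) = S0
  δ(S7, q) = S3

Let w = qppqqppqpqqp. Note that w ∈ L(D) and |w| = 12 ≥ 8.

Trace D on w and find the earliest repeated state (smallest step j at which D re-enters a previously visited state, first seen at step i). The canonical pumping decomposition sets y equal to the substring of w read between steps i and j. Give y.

State sequence: S0 -q-> S3 -p-> S4 -p-> S5 -q-> S4 -q-> S4 -p-> S5 -p-> S3 -q-> S0 -p-> S6 -q-> S2 -q-> S7 -p-> S0
First repeat at step 4: S4 was already visited.

So i = 2, j = 4, giving x = w[0:2] = qp, y = w[2:4] = pq, z = w[4:12] = qppqpqqp.
Check: |xy| = 4 ≤ 8 and |y| = 2 ≥ 1. Reading y takes D from S4 back to S4, so every xyⁱz is accepted.
The DFA has 8 states, so the proof of the pumping lemma guarantees a repeated state among the first 8+1 visited; the segment between the two visits is the pumpable y.

pq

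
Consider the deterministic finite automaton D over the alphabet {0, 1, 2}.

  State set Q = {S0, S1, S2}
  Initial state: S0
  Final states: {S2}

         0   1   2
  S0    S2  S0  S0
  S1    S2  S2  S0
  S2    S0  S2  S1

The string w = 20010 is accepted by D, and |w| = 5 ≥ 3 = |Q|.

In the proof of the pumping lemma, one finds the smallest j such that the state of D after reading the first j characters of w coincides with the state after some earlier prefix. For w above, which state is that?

State sequence: S0 -2-> S0 -0-> S2 -0-> S0 -1-> S0 -0-> S2
First repeat at step 1: S0 was already visited.

The earliest repeat is at step j = 1: D is in S0, which it already visited at step i = 0.
Pumping length from the standard proof: p = 3 (the number of states). The repeated state found above gives |xy| = j ≤ 3 and |y| = j − i ≥ 1.

S0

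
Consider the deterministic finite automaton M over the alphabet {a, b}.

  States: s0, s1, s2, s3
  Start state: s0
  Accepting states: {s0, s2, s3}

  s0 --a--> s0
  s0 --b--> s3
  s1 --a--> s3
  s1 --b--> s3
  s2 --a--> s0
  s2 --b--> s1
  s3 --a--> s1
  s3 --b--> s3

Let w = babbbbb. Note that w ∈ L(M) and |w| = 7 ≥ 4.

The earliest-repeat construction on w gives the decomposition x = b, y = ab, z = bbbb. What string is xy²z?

xy^2z = b·ab·ab·bbbb = bababbbbb.
Reading y = ab takes M from s3 back to s3, so after x·y·y the machine is still in s3, and z then leads to the accepting state s3. Hence bababbbbb ∈ L(M).

bababbbbb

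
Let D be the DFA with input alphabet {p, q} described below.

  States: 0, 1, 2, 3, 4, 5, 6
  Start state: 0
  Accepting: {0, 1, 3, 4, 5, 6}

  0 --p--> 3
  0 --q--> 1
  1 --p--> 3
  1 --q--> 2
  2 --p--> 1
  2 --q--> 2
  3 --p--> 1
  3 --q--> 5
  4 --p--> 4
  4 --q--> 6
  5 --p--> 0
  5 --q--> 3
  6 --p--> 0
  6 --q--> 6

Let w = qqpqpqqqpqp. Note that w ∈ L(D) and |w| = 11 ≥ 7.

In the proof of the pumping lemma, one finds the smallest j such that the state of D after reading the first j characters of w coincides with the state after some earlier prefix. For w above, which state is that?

State sequence: 0 -q-> 1 -q-> 2 -p-> 1 -q-> 2 -p-> 1 -q-> 2 -q-> 2 -q-> 2 -p-> 1 -q-> 2 -p-> 1
First repeat at step 3: 1 was already visited.

The earliest repeat is at step j = 3: D is in 1, which it already visited at step i = 1.

1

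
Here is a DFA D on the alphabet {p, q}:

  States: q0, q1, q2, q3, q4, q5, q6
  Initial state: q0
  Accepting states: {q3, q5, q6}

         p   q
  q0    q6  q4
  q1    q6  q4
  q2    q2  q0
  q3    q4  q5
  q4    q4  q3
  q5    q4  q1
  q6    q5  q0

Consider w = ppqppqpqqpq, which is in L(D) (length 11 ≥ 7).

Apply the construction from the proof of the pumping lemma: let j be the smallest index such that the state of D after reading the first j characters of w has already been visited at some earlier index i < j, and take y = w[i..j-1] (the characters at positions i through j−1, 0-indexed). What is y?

pqp

State sequence: q0 -p-> q6 -p-> q5 -q-> q1 -p-> q6 -p-> q5 -q-> q1 -p-> q6 -q-> q0 -q-> q4 -p-> q4 -q-> q3
First repeat at step 4: q6 was already visited.

So i = 1, j = 4, giving x = w[0:1] = p, y = w[1:4] = pqp, z = w[4:11] = pqpqqpq.
Check: |xy| = 4 ≤ 7 and |y| = 3 ≥ 1. Reading y takes D from q6 back to q6, so every xyⁱz is accepted.
With |Q| = 7, pigeonhole forces a state repeat no later than step 7; the substring read between the first and second visits to that state can be pumped.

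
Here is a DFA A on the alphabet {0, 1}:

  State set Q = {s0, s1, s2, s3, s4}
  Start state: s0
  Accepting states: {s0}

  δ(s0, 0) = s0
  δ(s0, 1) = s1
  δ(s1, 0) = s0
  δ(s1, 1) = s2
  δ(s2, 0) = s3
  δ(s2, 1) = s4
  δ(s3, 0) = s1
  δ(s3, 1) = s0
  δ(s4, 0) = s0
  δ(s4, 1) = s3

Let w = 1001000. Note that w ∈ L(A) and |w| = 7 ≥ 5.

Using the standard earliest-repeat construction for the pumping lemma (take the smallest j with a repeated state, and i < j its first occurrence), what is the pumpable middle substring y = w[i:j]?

10

State sequence: s0 -1-> s1 -0-> s0 -0-> s0 -1-> s1 -0-> s0 -0-> s0 -0-> s0
First repeat at step 2: s0 was already visited.

So i = 0, j = 2, giving x = w[0:0] = ε, y = w[0:2] = 10, z = w[2:7] = 01000.
Check: |xy| = 2 ≤ 5 and |y| = 2 ≥ 1. Reading y takes A from s0 back to s0, so every xyⁱz is accepted.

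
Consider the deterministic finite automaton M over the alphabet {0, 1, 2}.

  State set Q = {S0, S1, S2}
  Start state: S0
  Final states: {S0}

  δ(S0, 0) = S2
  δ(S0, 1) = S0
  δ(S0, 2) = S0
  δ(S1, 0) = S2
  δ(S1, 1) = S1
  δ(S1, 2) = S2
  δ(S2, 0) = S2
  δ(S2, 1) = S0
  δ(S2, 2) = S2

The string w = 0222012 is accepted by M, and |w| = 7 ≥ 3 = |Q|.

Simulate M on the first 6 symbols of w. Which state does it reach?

State sequence: S0 -0-> S2 -2-> S2 -2-> S2 -2-> S2 -0-> S2 -1-> S0

After reading 6 characters, M is in state S0.
(This kind of state-tracing is the core of the pumping-lemma construction: with 3 states, pigeonhole forces a repeat within the first 3 steps.)

S0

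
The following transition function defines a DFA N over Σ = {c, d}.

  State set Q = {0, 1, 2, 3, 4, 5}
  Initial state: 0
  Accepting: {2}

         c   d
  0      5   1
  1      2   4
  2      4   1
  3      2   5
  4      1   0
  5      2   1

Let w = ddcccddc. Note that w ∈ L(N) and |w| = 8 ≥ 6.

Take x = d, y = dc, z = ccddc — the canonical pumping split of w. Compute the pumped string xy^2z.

xy^2z = d·dc·dc·ccddc = ddcdcccddc.
Reading y = dc takes N from 1 back to 1, so after x·y·y the machine is still in 1, and z then leads to the accepting state 2. Hence ddcdcccddc ∈ L(N).

ddcdcccddc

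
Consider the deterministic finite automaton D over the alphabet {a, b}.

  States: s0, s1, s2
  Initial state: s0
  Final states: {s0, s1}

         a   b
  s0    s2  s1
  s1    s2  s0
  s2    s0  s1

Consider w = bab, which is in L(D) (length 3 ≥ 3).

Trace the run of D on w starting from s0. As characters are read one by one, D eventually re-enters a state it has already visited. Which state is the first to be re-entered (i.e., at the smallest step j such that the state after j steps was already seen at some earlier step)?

s1

State sequence: s0 -b-> s1 -a-> s2 -b-> s1
First repeat at step 3: s1 was already visited.

The earliest repeat is at step j = 3: D is in s1, which it already visited at step i = 1.
The DFA has 3 states, so the proof of the pumping lemma guarantees a repeated state among the first 3+1 visited; the segment between the two visits is the pumpable y.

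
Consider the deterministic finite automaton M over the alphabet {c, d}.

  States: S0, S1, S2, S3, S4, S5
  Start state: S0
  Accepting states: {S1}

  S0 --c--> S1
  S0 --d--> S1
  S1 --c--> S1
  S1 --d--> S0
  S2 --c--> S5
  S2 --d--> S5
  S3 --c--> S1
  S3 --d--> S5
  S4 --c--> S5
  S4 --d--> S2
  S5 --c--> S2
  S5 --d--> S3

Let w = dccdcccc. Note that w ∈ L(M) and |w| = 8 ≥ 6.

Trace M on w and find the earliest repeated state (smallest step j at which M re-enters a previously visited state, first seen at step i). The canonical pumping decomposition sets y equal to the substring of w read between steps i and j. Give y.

Run of M on w = d c c d c c c c:
  step 0: S0  (start)
  step 1: S1  (read d: S0→S1)
  step 2: S1  (read c: S1→S1)   ← first repeat (S1 seen earlier)
  step 3: S1  (read c: S1→S1)
  step 4: S0  (read d: S1→S0)
  step 5: S1  (read c: S0→S1)
  step 6: S1  (read c: S1→S1)
  step 7: S1  (read c: S1→S1)
  step 8: S1  (read c: S1→S1)

So i = 1, j = 2, giving x = w[0:1] = d, y = w[1:2] = c, z = w[2:8] = cdcccc.
Check: |xy| = 2 ≤ 6 and |y| = 1 ≥ 1. Reading y takes M from S1 back to S1, so every xyⁱz is accepted.
Pumping length from the standard proof: p = 6 (the number of states). The repeated state found above gives |xy| = j ≤ 6 and |y| = j − i ≥ 1.

c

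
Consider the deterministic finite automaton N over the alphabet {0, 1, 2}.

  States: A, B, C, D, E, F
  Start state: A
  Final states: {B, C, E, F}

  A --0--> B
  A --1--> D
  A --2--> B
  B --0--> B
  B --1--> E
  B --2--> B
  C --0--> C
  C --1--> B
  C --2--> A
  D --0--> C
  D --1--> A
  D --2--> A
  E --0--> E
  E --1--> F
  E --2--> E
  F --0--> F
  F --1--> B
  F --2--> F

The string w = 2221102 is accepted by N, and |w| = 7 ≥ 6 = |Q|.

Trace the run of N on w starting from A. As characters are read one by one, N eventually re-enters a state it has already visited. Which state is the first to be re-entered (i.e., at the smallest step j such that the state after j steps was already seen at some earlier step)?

B

State sequence: A -2-> B -2-> B -2-> B -1-> E -1-> F -0-> F -2-> F
First repeat at step 2: B was already visited.

The earliest repeat is at step j = 2: N is in B, which it already visited at step i = 1.
The DFA has 6 states, so the proof of the pumping lemma guarantees a repeated state among the first 6+1 visited; the segment between the two visits is the pumpable y.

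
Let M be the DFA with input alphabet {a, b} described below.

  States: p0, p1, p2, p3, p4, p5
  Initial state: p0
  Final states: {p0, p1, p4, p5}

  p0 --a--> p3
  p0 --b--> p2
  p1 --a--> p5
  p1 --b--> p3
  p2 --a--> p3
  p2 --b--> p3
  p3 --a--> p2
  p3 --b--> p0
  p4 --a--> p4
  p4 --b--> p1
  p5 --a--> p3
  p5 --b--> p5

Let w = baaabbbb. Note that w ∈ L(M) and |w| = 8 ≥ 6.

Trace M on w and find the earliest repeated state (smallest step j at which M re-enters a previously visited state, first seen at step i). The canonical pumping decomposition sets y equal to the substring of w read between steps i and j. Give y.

aa

State sequence: p0 -b-> p2 -a-> p3 -a-> p2 -a-> p3 -b-> p0 -b-> p2 -b-> p3 -b-> p0
First repeat at step 3: p2 was already visited.

So i = 1, j = 3, giving x = w[0:1] = b, y = w[1:3] = aa, z = w[3:8] = abbbb.
Check: |xy| = 3 ≤ 6 and |y| = 2 ≥ 1. Reading y takes M from p2 back to p2, so every xyⁱz is accepted.
With |Q| = 6, pigeonhole forces a state repeat no later than step 6; the substring read between the first and second visits to that state can be pumped.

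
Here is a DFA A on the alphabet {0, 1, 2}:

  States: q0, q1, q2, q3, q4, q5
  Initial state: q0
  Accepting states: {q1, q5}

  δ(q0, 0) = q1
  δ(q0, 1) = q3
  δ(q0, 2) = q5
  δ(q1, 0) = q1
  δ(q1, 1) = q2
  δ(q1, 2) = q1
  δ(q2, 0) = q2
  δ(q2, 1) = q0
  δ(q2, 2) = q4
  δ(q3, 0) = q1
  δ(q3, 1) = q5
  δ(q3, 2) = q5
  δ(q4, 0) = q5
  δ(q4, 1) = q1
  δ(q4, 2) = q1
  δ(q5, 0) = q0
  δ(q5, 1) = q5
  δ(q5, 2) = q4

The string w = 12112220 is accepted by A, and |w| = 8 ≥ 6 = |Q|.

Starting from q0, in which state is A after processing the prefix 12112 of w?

q4

State sequence: q0 -1-> q3 -2-> q5 -1-> q5 -1-> q5 -2-> q4

After reading 5 characters, A is in state q4.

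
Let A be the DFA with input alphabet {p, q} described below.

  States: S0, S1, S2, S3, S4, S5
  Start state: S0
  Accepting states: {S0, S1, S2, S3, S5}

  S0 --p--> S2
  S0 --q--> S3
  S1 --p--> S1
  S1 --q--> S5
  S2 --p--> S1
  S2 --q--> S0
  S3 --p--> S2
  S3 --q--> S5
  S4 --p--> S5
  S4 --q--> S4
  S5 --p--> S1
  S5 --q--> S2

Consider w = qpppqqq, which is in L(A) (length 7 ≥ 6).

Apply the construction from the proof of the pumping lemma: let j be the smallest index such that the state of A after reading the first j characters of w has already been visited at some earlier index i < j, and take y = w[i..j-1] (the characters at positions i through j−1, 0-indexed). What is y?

p

Run of A on w = q p p p q q q:
  step 0: S0  (start)
  step 1: S3  (read q: S0→S3)
  step 2: S2  (read p: S3→S2)
  step 3: S1  (read p: S2→S1)
  step 4: S1  (read p: S1→S1)   ← first repeat (S1 seen earlier)
  step 5: S5  (read q: S1→S5)
  step 6: S2  (read q: S5→S2)
  step 7: S0  (read q: S2→S0)

So i = 3, j = 4, giving x = w[0:3] = qpp, y = w[3:4] = p, z = w[4:7] = qqq.
Check: |xy| = 4 ≤ 6 and |y| = 1 ≥ 1. Reading y takes A from S1 back to S1, so every xyⁱz is accepted.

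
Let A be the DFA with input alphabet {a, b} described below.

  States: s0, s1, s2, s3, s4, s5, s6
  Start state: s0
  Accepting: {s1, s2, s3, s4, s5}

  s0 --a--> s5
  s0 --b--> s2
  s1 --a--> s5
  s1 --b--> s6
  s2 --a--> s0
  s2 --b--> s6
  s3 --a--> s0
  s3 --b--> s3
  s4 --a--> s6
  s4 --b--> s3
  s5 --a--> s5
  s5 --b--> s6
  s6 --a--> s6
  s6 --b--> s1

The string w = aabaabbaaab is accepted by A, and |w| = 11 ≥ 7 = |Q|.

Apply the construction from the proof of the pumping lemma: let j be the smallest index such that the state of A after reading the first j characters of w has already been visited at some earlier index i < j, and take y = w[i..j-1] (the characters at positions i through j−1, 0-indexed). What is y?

Run of A on w = a a b a a b b a a a b:
  step 0: s0  (start)
  step 1: s5  (read a: s0→s5)
  step 2: s5  (read a: s5→s5)   ← first repeat (s5 seen earlier)
  step 3: s6  (read b: s5→s6)
  step 4: s6  (read a: s6→s6)
  step 5: s6  (read a: s6→s6)
  step 6: s1  (read b: s6→s1)
  step 7: s6  (read b: s1→s6)
  step 8: s6  (read a: s6→s6)
  step 9: s6  (read a: s6→s6)
  step 10: s6  (read a: s6→s6)
  step 11: s1  (read b: s6→s1)

So i = 1, j = 2, giving x = w[0:1] = a, y = w[1:2] = a, z = w[2:11] = baabbaaab.
Check: |xy| = 2 ≤ 7 and |y| = 1 ≥ 1. Reading y takes A from s5 back to s5, so every xyⁱz is accepted.

a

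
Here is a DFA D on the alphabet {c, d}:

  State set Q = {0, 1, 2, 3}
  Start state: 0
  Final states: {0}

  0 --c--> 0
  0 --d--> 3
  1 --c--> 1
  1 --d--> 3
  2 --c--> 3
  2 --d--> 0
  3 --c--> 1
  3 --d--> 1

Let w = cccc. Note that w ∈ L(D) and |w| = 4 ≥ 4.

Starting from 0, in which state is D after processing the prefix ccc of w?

0

Run of D on the first 3 characters of w = c c c:
  step 0: 0  (start)
  step 1: 0  (read c: 0→0)
  step 2: 0  (read c: 0→0)
  step 3: 0  (read c: 0→0)

After reading 3 characters, D is in state 0.
(This kind of state-tracing is the core of the pumping-lemma construction: with 4 states, pigeonhole forces a repeat within the first 4 steps.)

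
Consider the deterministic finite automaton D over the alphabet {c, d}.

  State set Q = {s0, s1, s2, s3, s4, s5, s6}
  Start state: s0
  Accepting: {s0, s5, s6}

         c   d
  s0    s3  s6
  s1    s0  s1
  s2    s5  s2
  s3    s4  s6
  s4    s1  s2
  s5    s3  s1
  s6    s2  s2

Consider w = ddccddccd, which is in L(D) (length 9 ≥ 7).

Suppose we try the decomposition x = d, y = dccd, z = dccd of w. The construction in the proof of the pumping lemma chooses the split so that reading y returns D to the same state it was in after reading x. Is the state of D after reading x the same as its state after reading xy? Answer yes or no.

yes

State sequence: s0 -d-> s6 -d-> s2 -c-> s5 -c-> s3 -d-> s6

After x (step 1): s6. After xy (step 5): s6.
They match, so y = dccd drives D around a cycle from s6 back to itself; pumping y any number of times keeps D in s6 before reading z, and xyⁱz ∈ L(D) for every i ≥ 0.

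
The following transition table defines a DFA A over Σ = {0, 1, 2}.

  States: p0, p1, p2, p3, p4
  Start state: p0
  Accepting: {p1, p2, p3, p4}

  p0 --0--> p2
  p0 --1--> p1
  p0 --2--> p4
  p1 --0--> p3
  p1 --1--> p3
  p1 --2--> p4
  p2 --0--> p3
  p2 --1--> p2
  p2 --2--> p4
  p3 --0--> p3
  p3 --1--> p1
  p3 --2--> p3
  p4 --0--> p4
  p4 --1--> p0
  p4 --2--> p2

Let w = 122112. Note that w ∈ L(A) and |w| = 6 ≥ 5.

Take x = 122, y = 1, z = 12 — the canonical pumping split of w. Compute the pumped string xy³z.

xy^3z = 122·1·1·1·12 = 12211112.
Reading y = 1 takes A from p2 back to p2, so after x·y·y·y the machine is still in p2, and z then leads to the accepting state p4. Hence 12211112 ∈ L(A).

12211112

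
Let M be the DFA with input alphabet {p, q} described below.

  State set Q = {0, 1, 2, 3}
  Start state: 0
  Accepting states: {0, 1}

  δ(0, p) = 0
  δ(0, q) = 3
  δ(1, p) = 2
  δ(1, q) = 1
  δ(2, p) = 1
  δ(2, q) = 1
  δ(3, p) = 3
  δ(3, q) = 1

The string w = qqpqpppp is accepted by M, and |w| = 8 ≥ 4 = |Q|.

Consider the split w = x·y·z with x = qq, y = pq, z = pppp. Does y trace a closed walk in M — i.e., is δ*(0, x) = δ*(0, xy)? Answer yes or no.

yes

Run of M on the first 4 characters of w = q q p q:
  step 0: 0  (start)
  step 1: 3  (read q: 0→3)
  step 2: 1  (read q: 3→1)
  step 3: 2  (read p: 1→2)
  step 4: 1  (read q: 2→1)

After x (step 2): 1. After xy (step 4): 1.
They match, so y = pq drives M around a cycle from 1 back to itself; pumping y any number of times keeps M in 1 before reading z, and xyⁱz ∈ L(M) for every i ≥ 0.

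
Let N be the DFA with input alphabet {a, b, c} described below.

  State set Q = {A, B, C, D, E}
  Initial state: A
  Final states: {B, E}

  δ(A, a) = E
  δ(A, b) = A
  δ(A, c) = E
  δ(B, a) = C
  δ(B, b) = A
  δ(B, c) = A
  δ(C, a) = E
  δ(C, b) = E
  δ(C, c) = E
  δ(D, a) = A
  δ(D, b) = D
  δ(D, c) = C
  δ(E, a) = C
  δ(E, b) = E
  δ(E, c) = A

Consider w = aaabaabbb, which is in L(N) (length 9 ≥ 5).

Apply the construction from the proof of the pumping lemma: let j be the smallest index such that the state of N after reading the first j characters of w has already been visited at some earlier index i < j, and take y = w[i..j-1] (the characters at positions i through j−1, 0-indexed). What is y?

Run of N on w = a a a b a a b b b:
  step 0: A  (start)
  step 1: E  (read a: A→E)
  step 2: C  (read a: E→C)
  step 3: E  (read a: C→E)   ← first repeat (E seen earlier)
  step 4: E  (read b: E→E)
  step 5: C  (read a: E→C)
  step 6: E  (read a: C→E)
  step 7: E  (read b: E→E)
  step 8: E  (read b: E→E)
  step 9: E  (read b: E→E)

So i = 1, j = 3, giving x = w[0:1] = a, y = w[1:3] = aa, z = w[3:9] = baabbb.
Check: |xy| = 3 ≤ 5 and |y| = 2 ≥ 1. Reading y takes N from E back to E, so every xyⁱz is accepted.
Since N has 5 states, any run of length ≥ 5 visits 5+1 states, so by pigeonhole some state repeats within the first 5 steps — that repeat gives the pumpable loop.

aa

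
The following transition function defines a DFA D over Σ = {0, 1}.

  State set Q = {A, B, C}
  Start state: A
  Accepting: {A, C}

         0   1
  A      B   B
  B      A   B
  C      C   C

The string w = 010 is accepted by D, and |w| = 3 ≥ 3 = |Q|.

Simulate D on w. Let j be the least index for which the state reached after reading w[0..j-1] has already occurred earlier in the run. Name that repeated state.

Run of D on w = 0 1 0:
  step 0: A  (start)
  step 1: B  (read 0: A→B)
  step 2: B  (read 1: B→B)   ← first repeat (B seen earlier)
  step 3: A  (read 0: B→A)

The earliest repeat is at step j = 2: D is in B, which it already visited at step i = 1.

B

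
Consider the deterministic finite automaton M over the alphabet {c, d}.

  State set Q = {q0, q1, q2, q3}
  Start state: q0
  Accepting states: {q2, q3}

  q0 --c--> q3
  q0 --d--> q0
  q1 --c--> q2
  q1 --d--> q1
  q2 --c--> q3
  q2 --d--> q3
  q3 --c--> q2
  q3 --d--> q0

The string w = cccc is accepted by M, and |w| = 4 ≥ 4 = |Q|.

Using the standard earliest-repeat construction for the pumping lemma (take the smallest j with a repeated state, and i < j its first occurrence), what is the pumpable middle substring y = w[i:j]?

State sequence: q0 -c-> q3 -c-> q2 -c-> q3 -c-> q2
First repeat at step 3: q3 was already visited.

So i = 1, j = 3, giving x = w[0:1] = c, y = w[1:3] = cc, z = w[3:4] = c.
Check: |xy| = 3 ≤ 4 and |y| = 2 ≥ 1. Reading y takes M from q3 back to q3, so every xyⁱz is accepted.

cc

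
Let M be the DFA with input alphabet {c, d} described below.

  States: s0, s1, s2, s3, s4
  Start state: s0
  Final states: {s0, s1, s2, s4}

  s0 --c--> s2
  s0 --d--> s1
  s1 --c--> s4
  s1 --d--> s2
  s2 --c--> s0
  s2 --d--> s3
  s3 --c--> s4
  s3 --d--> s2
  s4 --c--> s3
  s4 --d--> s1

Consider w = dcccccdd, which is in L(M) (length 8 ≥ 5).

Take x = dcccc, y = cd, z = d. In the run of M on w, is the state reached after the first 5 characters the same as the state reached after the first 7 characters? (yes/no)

no

Run of M on the first 7 characters of w = d c c c c c d:
  step 0: s0  (start)
  step 1: s1  (read d: s0→s1)
  step 2: s4  (read c: s1→s4)
  step 3: s3  (read c: s4→s3)
  step 4: s4  (read c: s3→s4)
  step 5: s3  (read c: s4→s3)
  step 6: s4  (read c: s3→s4)
  step 7: s1  (read d: s4→s1)

After x (step 5): s3. After xy (step 7): s1.
They differ (s3 ≠ s1), so y is not a cycle from the state after x; this split is not the one the pumping-lemma construction produces, and pumping y need not keep the string in L(M).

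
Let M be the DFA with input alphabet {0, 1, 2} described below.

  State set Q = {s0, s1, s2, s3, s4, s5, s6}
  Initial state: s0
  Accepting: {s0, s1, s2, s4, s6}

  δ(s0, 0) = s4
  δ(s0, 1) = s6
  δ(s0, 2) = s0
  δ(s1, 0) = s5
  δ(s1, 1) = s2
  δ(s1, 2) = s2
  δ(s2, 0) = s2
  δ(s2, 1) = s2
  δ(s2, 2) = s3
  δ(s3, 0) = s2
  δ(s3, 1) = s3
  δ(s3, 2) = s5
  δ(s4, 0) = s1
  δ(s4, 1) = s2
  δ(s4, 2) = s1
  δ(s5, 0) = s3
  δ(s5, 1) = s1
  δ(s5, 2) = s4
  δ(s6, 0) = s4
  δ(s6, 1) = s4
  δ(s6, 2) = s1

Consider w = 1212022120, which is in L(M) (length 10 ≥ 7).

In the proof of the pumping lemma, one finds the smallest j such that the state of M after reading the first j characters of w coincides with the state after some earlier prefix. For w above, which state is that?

s2

State sequence: s0 -1-> s6 -2-> s1 -1-> s2 -2-> s3 -0-> s2 -2-> s3 -2-> s5 -1-> s1 -2-> s2 -0-> s2
First repeat at step 5: s2 was already visited.

The earliest repeat is at step j = 5: M is in s2, which it already visited at step i = 3.
Since M has 7 states, any run of length ≥ 7 visits 7+1 states, so by pigeonhole some state repeats within the first 7 steps — that repeat gives the pumpable loop.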